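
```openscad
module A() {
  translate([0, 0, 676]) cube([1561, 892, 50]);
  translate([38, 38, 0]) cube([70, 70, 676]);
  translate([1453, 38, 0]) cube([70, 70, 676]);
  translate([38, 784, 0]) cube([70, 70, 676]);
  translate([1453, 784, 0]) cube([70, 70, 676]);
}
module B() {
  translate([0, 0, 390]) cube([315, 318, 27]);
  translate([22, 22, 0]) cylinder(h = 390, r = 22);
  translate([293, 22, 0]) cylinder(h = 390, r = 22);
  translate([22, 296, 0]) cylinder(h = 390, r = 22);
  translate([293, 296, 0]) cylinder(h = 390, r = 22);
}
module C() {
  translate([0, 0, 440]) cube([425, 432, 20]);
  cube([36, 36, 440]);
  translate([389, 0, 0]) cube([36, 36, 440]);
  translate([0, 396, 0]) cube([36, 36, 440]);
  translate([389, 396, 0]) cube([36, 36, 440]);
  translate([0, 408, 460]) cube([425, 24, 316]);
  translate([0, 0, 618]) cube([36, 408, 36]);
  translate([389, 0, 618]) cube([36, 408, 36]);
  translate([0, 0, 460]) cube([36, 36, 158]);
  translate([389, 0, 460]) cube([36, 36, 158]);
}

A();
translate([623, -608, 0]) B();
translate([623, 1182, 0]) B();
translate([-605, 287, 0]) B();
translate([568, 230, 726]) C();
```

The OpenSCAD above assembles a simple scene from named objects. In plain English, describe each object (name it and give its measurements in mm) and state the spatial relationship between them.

A is a table with a 1561×892 mm rectangular top, 50 mm thick, top surface at z = 726 mm, supported by four 70×70 mm square legs, each inset 38 mm from the nearest pair of top edges, running from the floor.

B is a four-legged stool. The seat is 315×318 mm, 27 mm thick, top at z = 417 mm. It stands on four round legs, each 44 mm in diameter, from z = 0 to the seat underside, each leg's axis is inset half a diameter from the nearest pair of seat edges (so the leg's bounding box is flush with the corner).

C is a chair: 425×432 mm seat, 20 mm thick, top at z = 460 mm, on four 36 mm square corner legs flush with the seat edges. A 24 mm thick backrest slab spans the full seat width, extending 316 mm above the seat top, its back face flush with the seat's +y edge. Two armrests of 36×36 mm section run along each side from the seat's front edge to the front of the backrest, top faces 194 mm above the seat top and outer faces flush with the seat's x-edges; a 36×36 mm post under the front of each armrest stands on the seat at the front corner.

Three stools sit around the table at the −y, +y, −x sides. The chair is on top of the table, centred.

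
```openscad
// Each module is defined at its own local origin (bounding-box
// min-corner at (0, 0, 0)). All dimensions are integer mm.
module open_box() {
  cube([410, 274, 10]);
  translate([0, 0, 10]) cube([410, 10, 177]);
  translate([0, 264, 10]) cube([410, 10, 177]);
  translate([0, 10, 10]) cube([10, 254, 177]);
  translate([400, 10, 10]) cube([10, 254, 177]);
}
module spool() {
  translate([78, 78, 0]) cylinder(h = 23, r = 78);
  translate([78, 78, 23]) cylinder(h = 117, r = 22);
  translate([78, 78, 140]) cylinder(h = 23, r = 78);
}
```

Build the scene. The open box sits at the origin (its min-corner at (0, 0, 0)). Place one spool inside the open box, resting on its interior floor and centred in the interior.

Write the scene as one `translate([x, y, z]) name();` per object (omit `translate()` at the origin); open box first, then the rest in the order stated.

open_box();
translate([127, 59, 10]) spool();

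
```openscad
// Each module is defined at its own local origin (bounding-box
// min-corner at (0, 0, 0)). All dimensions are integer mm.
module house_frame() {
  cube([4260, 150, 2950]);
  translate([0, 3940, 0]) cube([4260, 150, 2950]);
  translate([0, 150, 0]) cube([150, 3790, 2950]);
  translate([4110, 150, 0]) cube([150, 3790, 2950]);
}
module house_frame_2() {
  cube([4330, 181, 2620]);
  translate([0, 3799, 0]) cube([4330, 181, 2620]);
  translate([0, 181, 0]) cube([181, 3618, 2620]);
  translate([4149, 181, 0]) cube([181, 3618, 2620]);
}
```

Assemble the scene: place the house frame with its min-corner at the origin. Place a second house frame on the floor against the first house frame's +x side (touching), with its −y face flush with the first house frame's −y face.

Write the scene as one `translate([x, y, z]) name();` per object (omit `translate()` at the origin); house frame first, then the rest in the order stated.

house_frame();
translate([4260, 0, 0]) house_frame_2();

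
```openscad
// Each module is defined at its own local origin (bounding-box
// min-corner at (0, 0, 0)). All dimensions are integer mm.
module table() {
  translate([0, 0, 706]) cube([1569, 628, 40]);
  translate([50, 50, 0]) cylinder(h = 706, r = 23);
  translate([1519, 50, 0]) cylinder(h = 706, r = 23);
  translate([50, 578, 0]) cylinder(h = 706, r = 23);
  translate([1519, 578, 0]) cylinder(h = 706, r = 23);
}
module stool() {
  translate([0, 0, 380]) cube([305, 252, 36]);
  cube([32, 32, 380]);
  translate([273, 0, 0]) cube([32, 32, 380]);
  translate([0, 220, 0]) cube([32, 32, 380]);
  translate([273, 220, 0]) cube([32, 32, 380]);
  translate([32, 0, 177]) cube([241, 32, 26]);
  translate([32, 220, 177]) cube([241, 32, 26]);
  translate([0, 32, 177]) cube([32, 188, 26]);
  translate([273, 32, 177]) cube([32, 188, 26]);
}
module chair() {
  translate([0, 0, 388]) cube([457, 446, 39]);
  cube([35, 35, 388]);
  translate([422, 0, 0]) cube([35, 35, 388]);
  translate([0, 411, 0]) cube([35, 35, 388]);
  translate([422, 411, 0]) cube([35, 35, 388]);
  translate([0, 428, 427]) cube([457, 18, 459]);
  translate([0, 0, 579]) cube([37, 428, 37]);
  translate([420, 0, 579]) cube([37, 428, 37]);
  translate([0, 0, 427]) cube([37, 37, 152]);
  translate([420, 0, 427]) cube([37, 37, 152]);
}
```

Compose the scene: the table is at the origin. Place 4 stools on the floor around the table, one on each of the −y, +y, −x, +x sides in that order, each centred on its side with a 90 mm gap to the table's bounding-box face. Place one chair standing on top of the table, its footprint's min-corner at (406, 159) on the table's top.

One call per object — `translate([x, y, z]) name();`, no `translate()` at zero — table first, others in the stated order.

table();
translate([632, -342, 0]) stool();
translate([632, 718, 0]) stool();
translate([-395, 188, 0]) stool();
translate([1659, 188, 0]) stool();
translate([406, 159, 746]) chair();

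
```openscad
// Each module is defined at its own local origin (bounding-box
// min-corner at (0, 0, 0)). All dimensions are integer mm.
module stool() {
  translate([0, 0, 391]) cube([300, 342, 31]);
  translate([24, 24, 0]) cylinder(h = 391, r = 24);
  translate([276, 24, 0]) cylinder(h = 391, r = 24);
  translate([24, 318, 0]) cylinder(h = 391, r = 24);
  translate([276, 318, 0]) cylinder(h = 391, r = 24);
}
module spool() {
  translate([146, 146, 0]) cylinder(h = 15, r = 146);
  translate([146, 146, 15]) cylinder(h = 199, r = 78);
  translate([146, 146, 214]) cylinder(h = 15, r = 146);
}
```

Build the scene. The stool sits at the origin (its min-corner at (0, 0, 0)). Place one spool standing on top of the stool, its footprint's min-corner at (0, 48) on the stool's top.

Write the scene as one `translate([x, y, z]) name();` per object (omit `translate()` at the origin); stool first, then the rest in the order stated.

stool();
translate([0, 48, 422]) spool();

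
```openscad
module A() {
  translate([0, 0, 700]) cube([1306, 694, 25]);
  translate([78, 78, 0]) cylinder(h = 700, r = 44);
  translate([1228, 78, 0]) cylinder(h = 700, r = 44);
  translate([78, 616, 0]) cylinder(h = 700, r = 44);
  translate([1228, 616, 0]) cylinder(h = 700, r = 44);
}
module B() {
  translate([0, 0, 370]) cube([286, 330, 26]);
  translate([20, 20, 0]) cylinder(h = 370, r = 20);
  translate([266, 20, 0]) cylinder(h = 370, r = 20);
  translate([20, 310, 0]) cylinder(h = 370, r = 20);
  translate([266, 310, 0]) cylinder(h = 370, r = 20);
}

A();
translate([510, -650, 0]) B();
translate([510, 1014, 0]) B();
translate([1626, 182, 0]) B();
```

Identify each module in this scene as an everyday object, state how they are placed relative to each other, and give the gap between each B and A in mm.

Each stool's nearest face is 320 mm from the table's bounding box.

A is a table. B is a stool. Three stools sit around the table at the −y, +y, +x sides. The gap between each stool and the table is 320 mm.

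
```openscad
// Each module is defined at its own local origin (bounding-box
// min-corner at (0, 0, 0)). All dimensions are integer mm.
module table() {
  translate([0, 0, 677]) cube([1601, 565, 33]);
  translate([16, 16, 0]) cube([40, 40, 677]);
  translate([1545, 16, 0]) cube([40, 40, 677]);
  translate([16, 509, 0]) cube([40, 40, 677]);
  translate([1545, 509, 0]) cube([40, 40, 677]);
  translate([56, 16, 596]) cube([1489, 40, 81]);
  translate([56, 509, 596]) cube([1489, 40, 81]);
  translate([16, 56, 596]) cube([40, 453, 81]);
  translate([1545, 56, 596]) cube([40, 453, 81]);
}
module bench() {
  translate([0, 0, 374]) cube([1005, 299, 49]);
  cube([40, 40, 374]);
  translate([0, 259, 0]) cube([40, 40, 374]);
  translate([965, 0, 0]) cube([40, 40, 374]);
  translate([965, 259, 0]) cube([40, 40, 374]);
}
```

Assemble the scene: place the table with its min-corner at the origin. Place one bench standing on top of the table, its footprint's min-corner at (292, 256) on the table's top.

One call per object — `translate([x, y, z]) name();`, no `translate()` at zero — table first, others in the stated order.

table();
translate([292, 256, 710]) bench();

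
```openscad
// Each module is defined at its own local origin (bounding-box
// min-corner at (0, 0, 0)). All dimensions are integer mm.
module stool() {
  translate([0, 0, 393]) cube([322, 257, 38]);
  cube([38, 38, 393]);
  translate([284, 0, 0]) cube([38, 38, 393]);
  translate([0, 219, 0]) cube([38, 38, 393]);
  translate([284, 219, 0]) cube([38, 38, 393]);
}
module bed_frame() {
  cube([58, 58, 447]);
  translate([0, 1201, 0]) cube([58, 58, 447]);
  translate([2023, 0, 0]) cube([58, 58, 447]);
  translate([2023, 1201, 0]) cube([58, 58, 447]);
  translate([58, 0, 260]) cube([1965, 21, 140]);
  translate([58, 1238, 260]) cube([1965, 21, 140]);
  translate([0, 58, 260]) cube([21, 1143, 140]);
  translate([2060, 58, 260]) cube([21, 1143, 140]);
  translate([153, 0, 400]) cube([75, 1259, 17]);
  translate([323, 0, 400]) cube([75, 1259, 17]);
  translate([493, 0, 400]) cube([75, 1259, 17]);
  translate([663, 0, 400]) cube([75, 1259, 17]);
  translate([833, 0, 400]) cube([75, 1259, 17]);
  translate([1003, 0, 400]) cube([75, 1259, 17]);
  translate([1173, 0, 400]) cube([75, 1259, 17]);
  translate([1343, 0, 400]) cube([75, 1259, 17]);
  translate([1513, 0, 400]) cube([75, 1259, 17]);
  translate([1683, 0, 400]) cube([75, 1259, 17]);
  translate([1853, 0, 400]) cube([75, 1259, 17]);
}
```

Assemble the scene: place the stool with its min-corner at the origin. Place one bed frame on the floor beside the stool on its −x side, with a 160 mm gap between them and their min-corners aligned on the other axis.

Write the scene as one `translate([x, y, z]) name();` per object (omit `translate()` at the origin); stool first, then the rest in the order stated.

stool();
translate([-2241, 0, 0]) bed_frame();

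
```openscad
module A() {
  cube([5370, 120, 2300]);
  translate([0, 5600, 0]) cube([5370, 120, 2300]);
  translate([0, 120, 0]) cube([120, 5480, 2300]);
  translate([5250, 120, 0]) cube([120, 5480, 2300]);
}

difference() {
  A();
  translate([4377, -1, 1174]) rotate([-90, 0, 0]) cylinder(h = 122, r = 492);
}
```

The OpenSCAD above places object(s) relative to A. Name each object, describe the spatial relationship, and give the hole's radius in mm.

The subtracted cylinder has r = 492 mm.

A is a house frame. The house frame has a circular hole through its front wall. The hole's radius is 492 mm.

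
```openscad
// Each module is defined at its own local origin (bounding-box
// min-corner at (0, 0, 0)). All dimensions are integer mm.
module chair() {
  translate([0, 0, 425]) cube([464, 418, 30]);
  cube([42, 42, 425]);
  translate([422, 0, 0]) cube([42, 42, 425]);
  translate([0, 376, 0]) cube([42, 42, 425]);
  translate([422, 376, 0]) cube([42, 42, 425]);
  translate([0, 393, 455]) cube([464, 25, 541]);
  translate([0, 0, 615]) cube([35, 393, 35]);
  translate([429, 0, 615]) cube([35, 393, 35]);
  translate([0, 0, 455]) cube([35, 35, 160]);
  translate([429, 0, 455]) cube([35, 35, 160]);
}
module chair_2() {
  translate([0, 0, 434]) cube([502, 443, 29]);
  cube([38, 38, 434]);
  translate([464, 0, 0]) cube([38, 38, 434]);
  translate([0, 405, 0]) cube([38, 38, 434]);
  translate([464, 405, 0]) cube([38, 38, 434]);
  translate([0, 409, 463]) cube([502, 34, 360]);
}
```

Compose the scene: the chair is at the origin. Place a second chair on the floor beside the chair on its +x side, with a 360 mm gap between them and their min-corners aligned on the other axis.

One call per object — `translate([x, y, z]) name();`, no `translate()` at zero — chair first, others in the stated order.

chair();
translate([824, 0, 0]) chair_2();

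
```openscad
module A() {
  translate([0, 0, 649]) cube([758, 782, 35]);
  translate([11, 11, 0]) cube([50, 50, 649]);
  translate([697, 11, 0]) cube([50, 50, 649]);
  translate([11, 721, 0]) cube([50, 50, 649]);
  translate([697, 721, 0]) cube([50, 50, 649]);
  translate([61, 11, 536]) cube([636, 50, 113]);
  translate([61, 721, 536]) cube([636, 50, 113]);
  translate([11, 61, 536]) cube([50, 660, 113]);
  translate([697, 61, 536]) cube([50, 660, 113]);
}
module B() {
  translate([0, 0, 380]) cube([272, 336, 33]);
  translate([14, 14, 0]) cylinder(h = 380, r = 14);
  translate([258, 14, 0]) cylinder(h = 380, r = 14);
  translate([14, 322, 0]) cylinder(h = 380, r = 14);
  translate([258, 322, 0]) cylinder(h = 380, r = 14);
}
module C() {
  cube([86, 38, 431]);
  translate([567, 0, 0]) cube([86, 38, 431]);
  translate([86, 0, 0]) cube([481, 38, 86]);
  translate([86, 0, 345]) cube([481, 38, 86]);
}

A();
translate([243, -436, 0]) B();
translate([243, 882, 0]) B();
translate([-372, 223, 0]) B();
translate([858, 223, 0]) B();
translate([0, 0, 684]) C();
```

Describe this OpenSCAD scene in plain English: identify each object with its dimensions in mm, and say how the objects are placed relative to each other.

A is a table with a 758×782 mm rectangular top, 35 mm thick, top surface at z = 684 mm, supported by four 50×50 mm square legs, each inset 11 mm from the nearest pair of top edges, running from the floor. Four apron rails, 50 mm thick and 113 mm tall, run between adjacent legs with their top edges flush with the underside of the top and their outer faces flush with the legs' outer faces.

B is a simple wooden stool: a rectangular seat 272 mm (x) by 336 mm (y), 33 mm thick, top face at z = 413 mm, on four round legs, each 28 mm in diameter. The legs rest on z = 0, each leg's axis is inset half a diameter from the nearest pair of seat edges (so the leg's bounding box is flush with the corner).

C is a rectangular picture frame lying in the x–z plane (depth along y). The opening is 481 mm wide (x) by 259 mm tall (z), surrounded by a border 86 mm wide on all four sides. The frame is 38 mm deep and is made of two full-height vertical stiles with two horizontal rails fitted between them.

Four stools sit around the table at the −y, +y, −x, +x sides. The picture frame is on top of the table.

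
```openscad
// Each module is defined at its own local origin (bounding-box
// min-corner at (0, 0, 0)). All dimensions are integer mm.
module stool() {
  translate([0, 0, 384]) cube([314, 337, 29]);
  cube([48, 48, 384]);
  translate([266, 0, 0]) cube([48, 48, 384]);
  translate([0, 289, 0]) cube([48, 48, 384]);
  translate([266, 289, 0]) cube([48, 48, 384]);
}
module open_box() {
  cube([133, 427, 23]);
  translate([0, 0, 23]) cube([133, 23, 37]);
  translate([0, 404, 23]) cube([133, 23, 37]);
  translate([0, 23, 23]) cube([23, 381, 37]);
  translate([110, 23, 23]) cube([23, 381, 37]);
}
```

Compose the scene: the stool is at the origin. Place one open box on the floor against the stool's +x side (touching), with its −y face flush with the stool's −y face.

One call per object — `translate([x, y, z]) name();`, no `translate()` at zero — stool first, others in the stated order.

stool();
translate([314, 0, 0]) open_box();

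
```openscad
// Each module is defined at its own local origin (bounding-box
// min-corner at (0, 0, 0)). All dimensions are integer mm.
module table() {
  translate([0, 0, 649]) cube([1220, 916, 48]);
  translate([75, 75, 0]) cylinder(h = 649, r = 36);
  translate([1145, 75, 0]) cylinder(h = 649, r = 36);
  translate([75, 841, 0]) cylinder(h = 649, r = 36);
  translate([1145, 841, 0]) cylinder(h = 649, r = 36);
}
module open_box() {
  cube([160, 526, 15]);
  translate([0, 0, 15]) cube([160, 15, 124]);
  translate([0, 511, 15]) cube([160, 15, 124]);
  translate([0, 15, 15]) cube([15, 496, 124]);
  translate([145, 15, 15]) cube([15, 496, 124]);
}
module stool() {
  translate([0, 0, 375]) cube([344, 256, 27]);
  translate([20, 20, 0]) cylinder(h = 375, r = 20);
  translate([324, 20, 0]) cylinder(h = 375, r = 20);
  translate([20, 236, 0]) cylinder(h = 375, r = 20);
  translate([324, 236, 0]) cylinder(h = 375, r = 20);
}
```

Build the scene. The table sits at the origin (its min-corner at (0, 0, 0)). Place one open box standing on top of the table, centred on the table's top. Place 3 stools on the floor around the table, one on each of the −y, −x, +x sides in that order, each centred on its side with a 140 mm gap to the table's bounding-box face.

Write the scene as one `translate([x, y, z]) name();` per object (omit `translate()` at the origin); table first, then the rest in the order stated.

table();
translate([530, 195, 697]) open_box();
translate([438, -396, 0]) stool();
translate([-484, 330, 0]) stool();
translate([1360, 330, 0]) stool();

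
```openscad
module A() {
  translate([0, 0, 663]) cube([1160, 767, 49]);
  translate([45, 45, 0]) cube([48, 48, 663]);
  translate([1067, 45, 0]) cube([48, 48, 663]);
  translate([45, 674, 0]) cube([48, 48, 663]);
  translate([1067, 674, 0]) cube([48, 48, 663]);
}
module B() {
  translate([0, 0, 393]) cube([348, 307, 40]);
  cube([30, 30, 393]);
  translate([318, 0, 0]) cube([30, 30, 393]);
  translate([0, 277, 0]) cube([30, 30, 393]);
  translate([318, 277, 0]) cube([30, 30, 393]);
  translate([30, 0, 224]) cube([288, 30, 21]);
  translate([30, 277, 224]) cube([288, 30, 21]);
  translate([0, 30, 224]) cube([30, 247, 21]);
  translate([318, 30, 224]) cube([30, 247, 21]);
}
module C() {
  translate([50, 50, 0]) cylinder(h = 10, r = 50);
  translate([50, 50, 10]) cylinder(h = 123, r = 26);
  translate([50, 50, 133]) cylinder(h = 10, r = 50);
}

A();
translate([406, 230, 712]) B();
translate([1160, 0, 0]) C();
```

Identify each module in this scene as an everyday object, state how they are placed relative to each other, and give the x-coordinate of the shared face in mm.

A is a table. B is a stool. C is a spool. The stool is on top of the table, centred. The spool is against the table's +x side, with their −y faces flush. The x-coordinate of the shared face is 1160 mm.

The table's +x face and the spool's −x face are both at x = 1160 mm.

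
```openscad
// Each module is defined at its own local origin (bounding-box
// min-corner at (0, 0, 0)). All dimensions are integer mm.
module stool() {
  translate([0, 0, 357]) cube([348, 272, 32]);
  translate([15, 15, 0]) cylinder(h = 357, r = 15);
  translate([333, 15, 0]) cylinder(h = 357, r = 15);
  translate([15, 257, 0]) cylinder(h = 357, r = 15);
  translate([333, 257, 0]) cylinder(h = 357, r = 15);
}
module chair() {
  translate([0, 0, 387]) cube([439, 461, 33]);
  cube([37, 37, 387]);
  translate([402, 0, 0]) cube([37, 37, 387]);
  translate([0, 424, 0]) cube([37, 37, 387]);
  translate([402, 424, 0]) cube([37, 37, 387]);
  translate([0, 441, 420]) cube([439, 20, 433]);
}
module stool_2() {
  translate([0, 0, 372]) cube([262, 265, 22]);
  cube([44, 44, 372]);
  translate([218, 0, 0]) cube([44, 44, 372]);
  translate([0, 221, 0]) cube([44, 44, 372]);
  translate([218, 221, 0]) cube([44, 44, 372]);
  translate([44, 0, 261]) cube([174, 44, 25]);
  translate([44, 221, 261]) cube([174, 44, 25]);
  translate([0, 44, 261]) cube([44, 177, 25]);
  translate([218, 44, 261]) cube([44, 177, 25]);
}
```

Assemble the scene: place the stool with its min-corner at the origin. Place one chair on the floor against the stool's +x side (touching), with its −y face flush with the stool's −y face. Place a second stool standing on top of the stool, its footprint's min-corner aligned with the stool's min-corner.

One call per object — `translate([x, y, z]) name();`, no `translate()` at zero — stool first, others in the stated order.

stool();
translate([348, 0, 0]) chair();
translate([0, 0, 389]) stool_2();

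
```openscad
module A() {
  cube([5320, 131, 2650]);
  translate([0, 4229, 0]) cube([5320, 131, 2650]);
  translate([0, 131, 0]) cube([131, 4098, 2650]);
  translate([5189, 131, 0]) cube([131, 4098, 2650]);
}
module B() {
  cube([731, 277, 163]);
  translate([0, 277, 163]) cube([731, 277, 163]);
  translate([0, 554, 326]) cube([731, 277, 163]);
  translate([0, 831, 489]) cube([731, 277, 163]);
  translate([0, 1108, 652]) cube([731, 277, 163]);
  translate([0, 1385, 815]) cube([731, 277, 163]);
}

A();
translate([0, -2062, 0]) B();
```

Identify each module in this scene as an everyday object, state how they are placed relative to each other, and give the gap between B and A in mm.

The staircase's nearest face is 400 mm from the house frame's −y face.

A is a house frame. B is a staircase. The staircase is on the floor beside the house frame on its −y side. The gap between the staircase and the house frame is 400 mm.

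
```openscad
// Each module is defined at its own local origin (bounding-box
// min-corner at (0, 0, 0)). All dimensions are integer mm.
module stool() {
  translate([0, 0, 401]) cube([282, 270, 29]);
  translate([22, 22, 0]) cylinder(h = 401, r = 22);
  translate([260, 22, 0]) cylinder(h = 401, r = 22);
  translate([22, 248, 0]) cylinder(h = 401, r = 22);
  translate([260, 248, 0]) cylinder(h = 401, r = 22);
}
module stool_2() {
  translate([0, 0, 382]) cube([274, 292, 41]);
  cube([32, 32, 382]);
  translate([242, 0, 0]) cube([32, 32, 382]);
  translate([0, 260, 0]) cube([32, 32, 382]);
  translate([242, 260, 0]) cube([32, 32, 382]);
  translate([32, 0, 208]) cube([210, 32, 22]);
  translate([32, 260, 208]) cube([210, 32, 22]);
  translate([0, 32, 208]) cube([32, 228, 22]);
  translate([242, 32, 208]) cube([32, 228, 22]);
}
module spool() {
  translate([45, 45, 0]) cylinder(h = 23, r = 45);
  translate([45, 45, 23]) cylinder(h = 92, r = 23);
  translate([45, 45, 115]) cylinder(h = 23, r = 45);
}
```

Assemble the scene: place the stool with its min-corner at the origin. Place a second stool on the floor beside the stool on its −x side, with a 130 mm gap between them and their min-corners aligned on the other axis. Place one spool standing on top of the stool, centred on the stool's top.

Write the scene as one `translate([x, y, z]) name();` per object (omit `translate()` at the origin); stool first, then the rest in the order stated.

stool();
translate([-404, 0, 0]) stool_2();
translate([96, 90, 430]) spool();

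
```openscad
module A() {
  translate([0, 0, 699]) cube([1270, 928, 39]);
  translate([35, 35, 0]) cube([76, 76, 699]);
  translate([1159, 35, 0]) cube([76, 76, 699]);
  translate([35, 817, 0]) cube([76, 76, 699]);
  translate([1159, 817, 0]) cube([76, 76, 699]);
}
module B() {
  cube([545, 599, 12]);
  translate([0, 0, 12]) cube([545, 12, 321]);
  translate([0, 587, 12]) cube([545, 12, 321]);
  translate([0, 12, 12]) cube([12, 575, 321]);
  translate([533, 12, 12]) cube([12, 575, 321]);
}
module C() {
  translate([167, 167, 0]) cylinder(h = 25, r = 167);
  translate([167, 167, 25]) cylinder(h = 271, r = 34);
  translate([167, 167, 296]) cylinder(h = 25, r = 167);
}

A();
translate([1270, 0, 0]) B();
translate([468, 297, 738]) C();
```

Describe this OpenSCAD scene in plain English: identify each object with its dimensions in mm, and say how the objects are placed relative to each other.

A is a table: top 1270 mm (x) × 928 mm (y), 39 mm thick, upper face at z = 738 mm, on four 76×76 mm square legs, each inset 35 mm from the nearest pair of top edges, running from z = 0 to the bottom of the top.

B is an open-topped rectangular box: outside dimensions 545×599×333 mm, with a uniform wall and base thickness of 12 mm. The base is a full 545×599 slab on the floor; four walls sit on top of the base. The front and back walls (the −y and +y sides) span the full width; the two side walls fit between them.

C is a spool: two coaxial disc flanges of radius 167 mm and thickness 25 mm, joined by a core cylinder of radius 34 mm and height 271 mm. The lower flange rests on z = 0 and the three cylinders share a vertical axis.

The open box is against the table's +x side, with their −y faces flush. The spool is on top of the table, centred.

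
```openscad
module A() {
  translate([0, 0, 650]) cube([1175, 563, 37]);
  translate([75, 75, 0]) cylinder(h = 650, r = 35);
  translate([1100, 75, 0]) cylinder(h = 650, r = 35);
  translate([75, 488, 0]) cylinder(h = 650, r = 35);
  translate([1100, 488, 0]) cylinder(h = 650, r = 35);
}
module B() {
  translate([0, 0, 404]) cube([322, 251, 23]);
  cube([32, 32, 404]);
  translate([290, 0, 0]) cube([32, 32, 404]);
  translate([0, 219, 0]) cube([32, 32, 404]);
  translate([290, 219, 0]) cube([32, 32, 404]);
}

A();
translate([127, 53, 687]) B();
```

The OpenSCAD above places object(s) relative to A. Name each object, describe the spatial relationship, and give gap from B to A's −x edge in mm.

The stool's min-x is at 127; the table's min-x is 0; gap = 127 mm.

A is a table. B is a stool. The stool is on top of the table. The gap from the stool to the table's −x edge is 127 mm.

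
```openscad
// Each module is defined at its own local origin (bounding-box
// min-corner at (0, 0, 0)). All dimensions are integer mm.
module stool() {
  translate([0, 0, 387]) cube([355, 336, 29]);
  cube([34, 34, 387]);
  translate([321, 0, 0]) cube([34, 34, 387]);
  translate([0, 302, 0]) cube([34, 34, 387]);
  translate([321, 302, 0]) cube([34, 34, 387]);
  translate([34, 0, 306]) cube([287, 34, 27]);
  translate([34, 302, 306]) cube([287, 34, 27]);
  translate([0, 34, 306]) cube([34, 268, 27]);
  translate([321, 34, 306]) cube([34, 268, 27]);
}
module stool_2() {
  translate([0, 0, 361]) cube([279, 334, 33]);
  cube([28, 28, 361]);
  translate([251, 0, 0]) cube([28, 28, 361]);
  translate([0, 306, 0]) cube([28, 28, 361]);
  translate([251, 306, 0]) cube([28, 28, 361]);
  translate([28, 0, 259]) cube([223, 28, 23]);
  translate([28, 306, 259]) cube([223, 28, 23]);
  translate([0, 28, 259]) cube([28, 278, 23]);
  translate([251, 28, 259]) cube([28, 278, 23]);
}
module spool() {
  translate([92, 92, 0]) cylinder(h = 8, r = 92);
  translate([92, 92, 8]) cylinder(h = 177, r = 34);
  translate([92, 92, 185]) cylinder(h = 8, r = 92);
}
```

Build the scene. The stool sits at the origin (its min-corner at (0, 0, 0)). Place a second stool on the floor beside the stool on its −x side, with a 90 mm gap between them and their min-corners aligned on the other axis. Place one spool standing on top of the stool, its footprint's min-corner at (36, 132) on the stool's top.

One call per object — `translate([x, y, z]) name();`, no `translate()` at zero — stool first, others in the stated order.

stool();
translate([-369, 0, 0]) stool_2();
translate([36, 132, 416]) spool();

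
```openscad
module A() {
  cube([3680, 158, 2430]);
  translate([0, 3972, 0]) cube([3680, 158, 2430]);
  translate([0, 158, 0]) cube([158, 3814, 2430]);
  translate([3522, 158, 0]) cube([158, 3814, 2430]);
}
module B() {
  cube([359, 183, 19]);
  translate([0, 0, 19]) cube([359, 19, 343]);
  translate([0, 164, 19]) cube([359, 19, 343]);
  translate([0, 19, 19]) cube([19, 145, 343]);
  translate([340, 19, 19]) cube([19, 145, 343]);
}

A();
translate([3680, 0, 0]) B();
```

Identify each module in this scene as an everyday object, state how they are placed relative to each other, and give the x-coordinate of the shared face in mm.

A is a house frame. B is an open box. The open box is against the house frame's +x side, with their −y faces flush. The x-coordinate of the shared face is 3680 mm.

The house frame's +x face and the open box's −x face are both at x = 3680 mm.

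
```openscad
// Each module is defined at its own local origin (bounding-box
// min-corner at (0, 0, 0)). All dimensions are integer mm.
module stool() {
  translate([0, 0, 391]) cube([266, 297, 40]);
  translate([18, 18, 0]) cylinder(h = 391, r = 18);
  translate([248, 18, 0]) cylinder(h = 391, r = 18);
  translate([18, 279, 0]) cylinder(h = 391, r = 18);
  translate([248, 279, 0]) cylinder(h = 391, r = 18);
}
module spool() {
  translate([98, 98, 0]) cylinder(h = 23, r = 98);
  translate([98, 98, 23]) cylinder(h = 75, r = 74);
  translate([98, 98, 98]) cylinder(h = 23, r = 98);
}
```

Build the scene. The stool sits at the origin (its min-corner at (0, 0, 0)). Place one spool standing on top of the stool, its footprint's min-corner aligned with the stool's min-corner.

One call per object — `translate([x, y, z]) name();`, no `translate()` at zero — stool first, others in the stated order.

stool();
translate([0, 0, 431]) spool();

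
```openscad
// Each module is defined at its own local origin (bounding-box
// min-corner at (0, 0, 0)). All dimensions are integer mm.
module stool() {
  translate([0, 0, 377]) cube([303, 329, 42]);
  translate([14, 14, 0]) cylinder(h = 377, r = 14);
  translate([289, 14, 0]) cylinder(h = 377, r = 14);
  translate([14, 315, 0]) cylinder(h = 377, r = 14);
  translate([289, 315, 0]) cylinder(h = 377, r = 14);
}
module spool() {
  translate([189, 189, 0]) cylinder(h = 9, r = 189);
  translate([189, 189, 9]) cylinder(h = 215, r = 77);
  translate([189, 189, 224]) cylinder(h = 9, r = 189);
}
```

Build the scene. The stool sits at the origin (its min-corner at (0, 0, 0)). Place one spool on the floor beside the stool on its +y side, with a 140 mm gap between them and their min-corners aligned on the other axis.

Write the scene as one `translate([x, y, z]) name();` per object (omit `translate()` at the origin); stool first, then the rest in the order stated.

stool();
translate([0, 469, 0]) spool();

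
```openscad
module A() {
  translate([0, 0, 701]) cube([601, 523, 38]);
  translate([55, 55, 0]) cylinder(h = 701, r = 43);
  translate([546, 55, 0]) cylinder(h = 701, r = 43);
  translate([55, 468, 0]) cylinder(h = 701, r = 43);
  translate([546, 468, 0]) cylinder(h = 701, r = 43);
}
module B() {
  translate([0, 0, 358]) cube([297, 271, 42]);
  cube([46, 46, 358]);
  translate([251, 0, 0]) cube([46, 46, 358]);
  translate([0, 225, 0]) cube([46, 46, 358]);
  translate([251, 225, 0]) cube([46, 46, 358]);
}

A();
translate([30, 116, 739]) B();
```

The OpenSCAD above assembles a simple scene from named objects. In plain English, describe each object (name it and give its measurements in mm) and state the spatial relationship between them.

A is a rectangular dining table. The top is 601×523×38 mm with its upper surface at z = 739 mm. It stands on four round legs of 86 mm diameter, each leg's bounding box inset 12 mm from the nearest pair of top edges, running from the floor to the underside of the top.

B is a simple wooden stool: a rectangular seat 297 mm (x) by 271 mm (y), 42 mm thick, top face at z = 400 mm, on four square legs, each 46×46 mm in cross-section. The legs rest on z = 0, each flush with a corner of the seat.

The stool is on top of the table.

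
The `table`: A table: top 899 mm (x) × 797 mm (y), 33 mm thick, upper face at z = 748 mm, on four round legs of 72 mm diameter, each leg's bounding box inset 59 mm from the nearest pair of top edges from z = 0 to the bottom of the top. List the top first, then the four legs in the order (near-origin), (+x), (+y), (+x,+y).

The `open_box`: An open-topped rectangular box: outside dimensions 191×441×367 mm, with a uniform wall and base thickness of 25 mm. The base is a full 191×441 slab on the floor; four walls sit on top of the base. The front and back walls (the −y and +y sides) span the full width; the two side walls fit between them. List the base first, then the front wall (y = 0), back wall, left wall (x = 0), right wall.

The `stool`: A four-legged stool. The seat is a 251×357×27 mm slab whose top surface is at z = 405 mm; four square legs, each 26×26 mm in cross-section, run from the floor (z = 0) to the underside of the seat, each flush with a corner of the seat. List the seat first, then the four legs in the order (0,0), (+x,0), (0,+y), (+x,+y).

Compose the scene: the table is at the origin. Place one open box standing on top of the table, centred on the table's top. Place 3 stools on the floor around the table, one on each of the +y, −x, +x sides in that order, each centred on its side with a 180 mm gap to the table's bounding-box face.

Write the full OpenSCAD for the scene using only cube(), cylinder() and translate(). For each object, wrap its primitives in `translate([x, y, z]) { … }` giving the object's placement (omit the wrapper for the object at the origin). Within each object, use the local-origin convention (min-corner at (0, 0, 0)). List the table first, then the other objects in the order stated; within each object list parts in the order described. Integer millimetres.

translate([0, 0, 715]) cube([899, 797, 33]);
translate([95, 95, 0]) cylinder(h = 715, r = 36);
translate([804, 95, 0]) cylinder(h = 715, r = 36);
translate([95, 702, 0]) cylinder(h = 715, r = 36);
translate([804, 702, 0]) cylinder(h = 715, r = 36);
translate([354, 178, 748]) {
  cube([191, 441, 25]);
  translate([0, 0, 25]) cube([191, 25, 342]);
  translate([0, 416, 25]) cube([191, 25, 342]);
  translate([0, 25, 25]) cube([25, 391, 342]);
  translate([166, 25, 25]) cube([25, 391, 342]);
}
translate([324, 977, 0]) {
  translate([0, 0, 378]) cube([251, 357, 27]);
  cube([26, 26, 378]);
  translate([225, 0, 0]) cube([26, 26, 378]);
  translate([0, 331, 0]) cube([26, 26, 378]);
  translate([225, 331, 0]) cube([26, 26, 378]);
}
translate([-431, 220, 0]) {
  translate([0, 0, 378]) cube([251, 357, 27]);
  cube([26, 26, 378]);
  translate([225, 0, 0]) cube([26, 26, 378]);
  translate([0, 331, 0]) cube([26, 26, 378]);
  translate([225, 331, 0]) cube([26, 26, 378]);
}
translate([1079, 220, 0]) {
  translate([0, 0, 378]) cube([251, 357, 27]);
  cube([26, 26, 378]);
  translate([225, 0, 0]) cube([26, 26, 378]);
  translate([0, 331, 0]) cube([26, 26, 378]);
  translate([225, 331, 0]) cube([26, 26, 378]);
}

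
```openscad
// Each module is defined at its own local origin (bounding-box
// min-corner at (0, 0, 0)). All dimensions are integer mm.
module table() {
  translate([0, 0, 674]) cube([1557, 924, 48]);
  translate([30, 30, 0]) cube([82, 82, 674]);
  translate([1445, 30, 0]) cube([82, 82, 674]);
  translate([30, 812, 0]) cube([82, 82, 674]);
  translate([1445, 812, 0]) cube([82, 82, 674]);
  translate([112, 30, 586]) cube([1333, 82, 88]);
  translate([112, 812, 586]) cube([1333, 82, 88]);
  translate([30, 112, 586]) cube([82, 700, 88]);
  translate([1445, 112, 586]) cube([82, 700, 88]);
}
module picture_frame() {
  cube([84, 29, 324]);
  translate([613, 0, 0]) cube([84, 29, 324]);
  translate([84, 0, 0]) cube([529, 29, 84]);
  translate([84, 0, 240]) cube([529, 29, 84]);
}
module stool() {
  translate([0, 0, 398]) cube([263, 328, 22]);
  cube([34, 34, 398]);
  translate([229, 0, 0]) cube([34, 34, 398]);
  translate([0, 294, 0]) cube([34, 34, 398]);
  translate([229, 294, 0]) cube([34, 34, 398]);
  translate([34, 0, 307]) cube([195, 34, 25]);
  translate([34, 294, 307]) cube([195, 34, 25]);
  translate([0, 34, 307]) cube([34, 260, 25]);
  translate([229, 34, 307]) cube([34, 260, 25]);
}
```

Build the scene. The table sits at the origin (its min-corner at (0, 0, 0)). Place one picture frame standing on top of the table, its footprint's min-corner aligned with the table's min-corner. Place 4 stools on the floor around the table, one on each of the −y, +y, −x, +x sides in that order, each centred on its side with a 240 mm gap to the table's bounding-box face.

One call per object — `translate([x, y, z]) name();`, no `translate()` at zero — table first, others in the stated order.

table();
translate([0, 0, 722]) picture_frame();
translate([647, -568, 0]) stool();
translate([647, 1164, 0]) stool();
translate([-503, 298, 0]) stool();
translate([1797, 298, 0]) stool();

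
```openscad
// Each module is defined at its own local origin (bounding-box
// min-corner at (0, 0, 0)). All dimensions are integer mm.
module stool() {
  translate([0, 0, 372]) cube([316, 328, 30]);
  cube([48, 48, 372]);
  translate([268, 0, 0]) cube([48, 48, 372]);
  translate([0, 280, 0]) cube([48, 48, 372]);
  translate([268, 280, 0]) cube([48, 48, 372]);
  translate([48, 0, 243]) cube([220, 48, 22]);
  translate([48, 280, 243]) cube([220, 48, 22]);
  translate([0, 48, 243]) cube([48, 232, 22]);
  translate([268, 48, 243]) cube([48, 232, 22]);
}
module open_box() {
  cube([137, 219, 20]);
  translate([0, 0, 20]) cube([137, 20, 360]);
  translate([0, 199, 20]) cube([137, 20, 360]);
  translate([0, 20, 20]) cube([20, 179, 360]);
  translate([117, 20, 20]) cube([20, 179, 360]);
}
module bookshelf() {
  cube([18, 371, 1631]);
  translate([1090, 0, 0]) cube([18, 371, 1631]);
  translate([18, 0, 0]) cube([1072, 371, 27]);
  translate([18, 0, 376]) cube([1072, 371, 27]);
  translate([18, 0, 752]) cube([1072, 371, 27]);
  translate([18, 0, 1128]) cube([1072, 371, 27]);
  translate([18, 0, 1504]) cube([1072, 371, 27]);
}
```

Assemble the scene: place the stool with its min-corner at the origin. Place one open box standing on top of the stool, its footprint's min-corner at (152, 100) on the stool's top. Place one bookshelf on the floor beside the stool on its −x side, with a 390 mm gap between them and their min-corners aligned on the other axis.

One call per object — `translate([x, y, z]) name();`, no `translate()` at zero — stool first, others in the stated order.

stool();
translate([152, 100, 402]) open_box();
translate([-1498, 0, 0]) bookshelf();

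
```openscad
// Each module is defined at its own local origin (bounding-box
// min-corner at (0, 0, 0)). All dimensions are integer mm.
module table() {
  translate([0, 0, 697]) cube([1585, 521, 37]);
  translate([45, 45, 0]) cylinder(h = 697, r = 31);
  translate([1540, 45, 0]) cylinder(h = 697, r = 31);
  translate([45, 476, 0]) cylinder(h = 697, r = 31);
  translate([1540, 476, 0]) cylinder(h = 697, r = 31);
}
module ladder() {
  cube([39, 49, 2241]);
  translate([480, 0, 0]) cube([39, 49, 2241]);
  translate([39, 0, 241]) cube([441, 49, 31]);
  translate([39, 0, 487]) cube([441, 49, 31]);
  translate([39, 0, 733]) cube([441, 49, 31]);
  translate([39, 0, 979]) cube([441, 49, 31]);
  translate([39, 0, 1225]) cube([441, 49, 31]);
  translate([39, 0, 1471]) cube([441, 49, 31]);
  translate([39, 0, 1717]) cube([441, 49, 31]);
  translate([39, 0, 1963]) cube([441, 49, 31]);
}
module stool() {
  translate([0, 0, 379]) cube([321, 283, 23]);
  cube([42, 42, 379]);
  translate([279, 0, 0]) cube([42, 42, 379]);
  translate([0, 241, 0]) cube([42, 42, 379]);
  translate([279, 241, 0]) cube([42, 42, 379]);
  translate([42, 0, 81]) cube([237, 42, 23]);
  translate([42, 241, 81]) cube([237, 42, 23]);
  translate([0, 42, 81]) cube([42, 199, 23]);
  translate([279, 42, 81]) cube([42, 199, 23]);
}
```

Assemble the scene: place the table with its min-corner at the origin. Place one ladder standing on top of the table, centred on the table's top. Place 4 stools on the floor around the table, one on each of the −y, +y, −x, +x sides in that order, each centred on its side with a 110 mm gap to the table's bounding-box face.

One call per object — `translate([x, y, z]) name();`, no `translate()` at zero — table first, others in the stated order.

table();
translate([533, 236, 734]) ladder();
translate([632, -393, 0]) stool();
translate([632, 631, 0]) stool();
translate([-431, 119, 0]) stool();
translate([1695, 119, 0]) stool();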